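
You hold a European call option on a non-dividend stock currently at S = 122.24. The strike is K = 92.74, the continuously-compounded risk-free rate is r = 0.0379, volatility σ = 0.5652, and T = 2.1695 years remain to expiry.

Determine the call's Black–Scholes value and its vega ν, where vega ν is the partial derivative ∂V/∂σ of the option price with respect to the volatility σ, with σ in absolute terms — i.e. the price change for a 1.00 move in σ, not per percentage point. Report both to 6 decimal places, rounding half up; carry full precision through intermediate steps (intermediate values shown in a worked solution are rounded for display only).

σ√T = 0.5652·√2.1695 = 0.832496
d₁ = (ln(S/K) + (r+σ²/2)T) / (σ√T) = (ln(122.24/92.74) + (0.0379+0.5652²/2)·2.1695) / 0.832496 = (0.276186 + 0.428749) / 0.832496 = 0.846773
d₂ = d₁ − σ√T = 0.846773 − 0.832496 = 0.014278
e^{−rT} = e^{−0.0379·2.1695} = 0.921066
N(d₁) = 0.801439,  N(d₂) = 0.505696
Call price V = S·N(d₁) − K·e^{−rT}·N(d₂) = 97.967931 − 43.196336 = 54.771594
φ(d₁) = (1/√(2π))·e^{−d₁²/2} = 0.278747
ν = S·φ(d₁)·√T = 50.188390

price = 54.771594
ν = 50.188390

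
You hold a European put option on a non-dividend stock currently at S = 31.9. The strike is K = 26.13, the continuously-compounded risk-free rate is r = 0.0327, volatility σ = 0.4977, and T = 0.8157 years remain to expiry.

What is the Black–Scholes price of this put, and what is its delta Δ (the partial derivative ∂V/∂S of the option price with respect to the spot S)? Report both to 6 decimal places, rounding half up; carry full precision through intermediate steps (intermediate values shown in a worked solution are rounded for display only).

price = 2.488014
Δ = -0.233318

σ√T = 0.4977·√0.8157 = 0.449503
d₁ = (ln(S/K) + (r+σ²/2)T) / (σ√T) = (ln(31.9/26.13) + (0.0327+0.4977²/2)·0.8157) / 0.449503 = (0.199522 + 0.127700) / 0.449503 = 0.727963
d₂ = d₁ − σ√T = 0.727963 − 0.449503 = 0.278460
e^{−rT} = e^{−0.0327·0.8157} = 0.973679
N(−d₁) = 0.233318,  N(−d₂) = 0.390330
Put price V = K·e^{−rT}·N(−d₂) − S·N(−d₁) = 9.930859 − 7.442844 = 2.488014
Δ = −N(−d₁) = -0.233318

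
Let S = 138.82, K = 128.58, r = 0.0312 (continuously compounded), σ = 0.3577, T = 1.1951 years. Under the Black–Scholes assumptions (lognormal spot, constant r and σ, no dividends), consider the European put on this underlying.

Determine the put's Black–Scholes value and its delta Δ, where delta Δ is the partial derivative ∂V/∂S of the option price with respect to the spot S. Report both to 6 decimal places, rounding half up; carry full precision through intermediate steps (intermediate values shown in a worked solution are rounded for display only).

price = 13.733422
Δ = -0.313189

σ√T = 0.3577·√1.1951 = 0.391040
d₁ = (ln(S/K) + (r+σ²/2)T) / (σ√T) = (ln(138.82/128.58) + (0.0312+0.3577²/2)·1.1951) / 0.391040 = (0.076627 + 0.113743) / 0.391040 = 0.486830
d₂ = d₁ − σ√T = 0.486830 − 0.391040 = 0.095790
e^{−rT} = e^{−0.0312·1.1951} = 0.963399
N(−d₁) = 0.313189,  N(−d₂) = 0.461844
Put price V = K·e^{−rT}·N(−d₂) − S·N(−d₁) = 57.210360 − 43.476938 = 13.733422
Δ = −N(−d₁) = -0.313189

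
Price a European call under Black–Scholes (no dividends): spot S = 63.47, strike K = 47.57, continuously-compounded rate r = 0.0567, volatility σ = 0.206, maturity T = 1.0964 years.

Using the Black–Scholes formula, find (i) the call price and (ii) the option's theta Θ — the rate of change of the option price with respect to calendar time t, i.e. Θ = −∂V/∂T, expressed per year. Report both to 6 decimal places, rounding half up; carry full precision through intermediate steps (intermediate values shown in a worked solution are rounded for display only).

price = 19.017750
Θ = -2.925817

σ√T = 0.206·√1.0964 = 0.215701
d₁ = (ln(S/K) + (r+σ²/2)T) / (σ√T) = (ln(63.47/47.57) + (0.0567+0.206²/2)·1.0964) / 0.215701 = (0.288365 + 0.085429) / 0.215701 = 1.732930
d₂ = d₁ − σ√T = 1.732930 − 0.215701 = 1.517229
e^{−rT} = e^{−0.0567·1.0964} = 0.939727
N(d₁) = 0.958446,  N(d₂) = 0.935396
Call price V = S·N(d₁) − K·e^{−rT}·N(d₂) = 60.832563 − 41.814813 = 19.017750
φ(d₁) = (1/√(2π))·e^{−d₁²/2} = 0.088881
Θ = −S·φ(d₁)·σ/(2√T) − r·K·e^{−rT}·N(d₂) = −0.554917 − 2.370900 = -2.925817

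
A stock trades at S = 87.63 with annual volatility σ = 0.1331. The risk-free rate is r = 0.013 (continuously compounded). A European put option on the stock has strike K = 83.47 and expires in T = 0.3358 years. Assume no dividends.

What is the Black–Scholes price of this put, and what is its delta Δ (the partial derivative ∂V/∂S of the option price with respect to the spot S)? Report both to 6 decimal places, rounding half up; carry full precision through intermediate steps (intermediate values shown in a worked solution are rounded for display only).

σ√T = 0.1331·√0.3358 = 0.077129
d₁ = (ln(S/K) + (r+σ²/2)T) / (σ√T) = (ln(87.63/83.47) + (0.013+0.1331²/2)·0.3358) / 0.077129 = (0.048636 + 0.007340) / 0.077129 = 0.725744
d₂ = d₁ − σ√T = 0.725744 − 0.077129 = 0.648614
e^{−rT} = e^{−0.013·0.3358} = 0.995644
N(−d₁) = 0.233998,  N(−d₂) = 0.258294
Put price V = K·e^{−rT}·N(−d₂) − S·N(−d₁) = 21.465871 − 20.505243 = 0.960628
Δ = −N(−d₁) = -0.233998

price = 0.960628
Δ = -0.233998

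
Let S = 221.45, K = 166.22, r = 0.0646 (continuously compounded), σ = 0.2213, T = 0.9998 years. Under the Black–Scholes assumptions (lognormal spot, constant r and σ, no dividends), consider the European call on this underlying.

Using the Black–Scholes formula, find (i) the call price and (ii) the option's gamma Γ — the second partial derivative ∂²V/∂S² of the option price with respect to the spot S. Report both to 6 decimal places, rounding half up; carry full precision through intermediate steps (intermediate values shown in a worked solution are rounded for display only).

σ√T = 0.2213·√0.9998 = 0.221278
d₁ = (ln(S/K) + (r+σ²/2)T) / (σ√T) = (ln(221.45/166.22) + (0.0646+0.2213²/2)·0.9998) / 0.221278 = (0.286885 + 0.089069) / 0.221278 = 1.699012
d₂ = d₁ − σ√T = 1.699012 − 0.221278 = 1.477734
e^{−rT} = e^{−0.0646·0.9998} = 0.937454
N(d₁) = 0.955341,  N(d₂) = 0.930260
Call price V = S·N(d₁) − K·e^{−rT}·N(d₂) = 211.560373 − 144.956611 = 66.603763
φ(d₁) = (1/√(2π))·e^{−d₁²/2} = 0.094207
Γ = φ(d₁) / (S·σ·√T) = 0.001923

price = 66.603763
Γ = 0.001923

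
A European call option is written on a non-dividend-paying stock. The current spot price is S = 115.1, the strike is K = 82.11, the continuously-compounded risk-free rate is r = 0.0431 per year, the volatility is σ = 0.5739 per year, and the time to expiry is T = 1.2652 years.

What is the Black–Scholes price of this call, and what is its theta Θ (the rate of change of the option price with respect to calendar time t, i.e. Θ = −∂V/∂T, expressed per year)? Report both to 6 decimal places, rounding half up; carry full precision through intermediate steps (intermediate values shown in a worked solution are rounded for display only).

price = 47.238489
Θ = -9.649804

σ√T = 0.5739·√1.2652 = 0.645529
d₁ = (ln(S/K) + (r+σ²/2)T) / (σ√T) = (ln(115.1/82.11) + (0.0431+0.5739²/2)·1.2652) / 0.645529 = (0.337742 + 0.262884) / 0.645529 = 0.930439
d₂ = d₁ − σ√T = 0.930439 − 0.645529 = 0.284910
e^{−rT} = e^{−0.0431·1.2652} = 0.946930
N(d₁) = 0.823928,  N(d₂) = 0.612143
Call price V = S·N(d₁) − K·e^{−rT}·N(d₂) = 94.834126 − 47.595637 = 47.238489
φ(d₁) = (1/√(2π))·e^{−d₁²/2} = 0.258775
Θ = −S·φ(d₁)·σ/(2√T) − r·K·e^{−rT}·N(d₂) = −7.598432 − 2.051372 = -9.649804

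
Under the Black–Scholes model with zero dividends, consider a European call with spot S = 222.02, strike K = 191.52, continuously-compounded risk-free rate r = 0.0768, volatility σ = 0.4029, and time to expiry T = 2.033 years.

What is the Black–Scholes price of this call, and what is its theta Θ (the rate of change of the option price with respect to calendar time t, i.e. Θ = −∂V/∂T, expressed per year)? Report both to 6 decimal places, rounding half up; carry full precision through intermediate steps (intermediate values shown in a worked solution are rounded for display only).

σ√T = 0.4029·√2.033 = 0.574468
d₁ = (ln(S/K) + (r+σ²/2)T) / (σ√T) = (ln(222.02/191.52) + (0.0768+0.4029²/2)·2.033) / 0.574468 = (0.147775 + 0.321141) / 0.574468 = 0.816262
d₂ = d₁ − σ√T = 0.816262 − 0.574468 = 0.241794
e^{−rT} = e^{−0.0768·2.033} = 0.855444
N(d₁) = 0.792825,  N(d₂) = 0.595530
Call price V = S·N(d₁) − K·e^{−rT}·N(d₂) = 176.022965 − 97.568464 = 78.454501
φ(d₁) = (1/√(2π))·e^{−d₁²/2} = 0.285909
Θ = −S·φ(d₁)·σ/(2√T) − r·K·e^{−rT}·N(d₂) = −8.968486 − 7.493258 = -16.461744

price = 78.454501
Θ = -16.461744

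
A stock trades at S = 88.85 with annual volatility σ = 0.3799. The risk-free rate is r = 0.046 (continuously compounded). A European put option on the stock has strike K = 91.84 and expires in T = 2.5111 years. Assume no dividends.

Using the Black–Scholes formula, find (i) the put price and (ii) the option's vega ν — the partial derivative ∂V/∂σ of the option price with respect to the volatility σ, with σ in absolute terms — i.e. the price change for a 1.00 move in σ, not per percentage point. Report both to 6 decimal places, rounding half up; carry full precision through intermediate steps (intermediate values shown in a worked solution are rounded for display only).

σ√T = 0.3799·√2.5111 = 0.602007
d₁ = (ln(S/K) + (r+σ²/2)T) / (σ√T) = (ln(88.85/91.84) + (0.046+0.3799²/2)·2.5111) / 0.602007 = (-0.033098 + 0.296717) / 0.602007 = 0.437899
d₂ = d₁ − σ√T = 0.437899 − 0.602007 = -0.164107
e^{−rT} = e^{−0.046·2.5111} = 0.890911
N(−d₁) = 0.330730,  N(−d₂) = 0.565177
Put price V = K·e^{−rT}·N(−d₂) − S·N(−d₁) = 46.243482 − 29.385332 = 16.858150
φ(d₁) = (1/√(2π))·e^{−d₁²/2} = 0.362469
ν = S·φ(d₁)·√T = 51.034079

price = 16.858150
ν = 51.034079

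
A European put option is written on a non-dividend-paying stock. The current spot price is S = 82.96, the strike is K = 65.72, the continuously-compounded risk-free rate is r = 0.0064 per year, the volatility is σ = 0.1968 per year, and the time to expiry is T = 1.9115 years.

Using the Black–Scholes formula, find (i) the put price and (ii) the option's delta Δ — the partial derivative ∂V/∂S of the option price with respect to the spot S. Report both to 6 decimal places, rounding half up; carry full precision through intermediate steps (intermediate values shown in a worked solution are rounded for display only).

price = 1.989948
Δ = -0.149827

σ√T = 0.1968·√1.9115 = 0.272090
d₁ = (ln(S/K) + (r+σ²/2)T) / (σ√T) = (ln(82.96/65.72) + (0.0064+0.1968²/2)·1.9115) / 0.272090 = (0.232955 + 0.049250) / 0.272090 = 1.037177
d₂ = d₁ − σ√T = 1.037177 − 0.272090 = 0.765087
e^{−rT} = e^{−0.0064·1.9115} = 0.987841
N(−d₁) = 0.149827,  N(−d₂) = 0.222110
Put price V = K·e^{−rT}·N(−d₂) − S·N(−d₁) = 14.419568 − 12.429620 = 1.989948
Δ = −N(−d₁) = -0.149827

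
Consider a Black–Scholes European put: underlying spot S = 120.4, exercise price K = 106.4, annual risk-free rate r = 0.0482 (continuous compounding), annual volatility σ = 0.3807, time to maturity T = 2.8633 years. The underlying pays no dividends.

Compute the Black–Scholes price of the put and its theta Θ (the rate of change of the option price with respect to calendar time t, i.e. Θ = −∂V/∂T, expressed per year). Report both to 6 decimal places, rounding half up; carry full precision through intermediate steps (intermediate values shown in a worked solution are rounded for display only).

price = 15.156634
Θ = -2.060674

σ√T = 0.3807·√2.8633 = 0.644193
d₁ = (ln(S/K) + (r+σ²/2)T) / (σ√T) = (ln(120.4/106.4) + (0.0482+0.3807²/2)·2.8633) / 0.644193 = (0.123614 + 0.345504) / 0.644193 = 0.728225
d₂ = d₁ − σ√T = 0.728225 − 0.644193 = 0.084031
e^{−rT} = e^{−0.0482·2.8633} = 0.871089
N(−d₁) = 0.233238,  N(−d₂) = 0.466516
Put price V = K·e^{−rT}·N(−d₂) − S·N(−d₁) = 43.238490 − 28.081856 = 15.156634
φ(d₁) = (1/√(2π))·e^{−d₁²/2} = 0.306023
Θ = −S·φ(d₁)·σ/(2√T) + r·K·e^{−rT}·N(−d₂) = −4.144769 + 2.084095 = -2.060674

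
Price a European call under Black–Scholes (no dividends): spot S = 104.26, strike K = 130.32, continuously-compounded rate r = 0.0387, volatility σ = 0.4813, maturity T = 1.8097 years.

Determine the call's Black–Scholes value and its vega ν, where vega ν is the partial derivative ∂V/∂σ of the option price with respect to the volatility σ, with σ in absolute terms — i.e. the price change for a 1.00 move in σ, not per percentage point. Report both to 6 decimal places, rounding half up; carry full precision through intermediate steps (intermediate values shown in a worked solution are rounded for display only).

price = 20.801648
ν = 55.741069

σ√T = 0.4813·√1.8097 = 0.647469
d₁ = (ln(S/K) + (r+σ²/2)T) / (σ√T) = (ln(104.26/130.32) + (0.0387+0.4813²/2)·1.8097) / 0.647469 = (-0.223105 + 0.279644) / 0.647469 = 0.087322
d₂ = d₁ − σ√T = 0.087322 − 0.647469 = -0.560147
e^{−rT} = e^{−0.0387·1.8097} = 0.932361
N(d₁) = 0.534792,  N(d₂) = 0.287690
Call price V = S·N(d₁) − K·e^{−rT}·N(d₂) = 55.757444 − 34.955795 = 20.801648
φ(d₁) = (1/√(2π))·e^{−d₁²/2} = 0.397424
ν = S·φ(d₁)·√T = 55.741069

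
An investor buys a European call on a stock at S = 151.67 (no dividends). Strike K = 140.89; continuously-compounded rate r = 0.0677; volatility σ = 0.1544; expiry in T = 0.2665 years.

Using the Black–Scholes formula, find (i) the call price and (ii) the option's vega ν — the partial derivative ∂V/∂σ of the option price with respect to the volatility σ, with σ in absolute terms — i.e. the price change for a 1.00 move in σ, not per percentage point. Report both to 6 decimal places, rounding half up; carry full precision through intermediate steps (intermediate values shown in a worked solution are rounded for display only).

σ√T = 0.1544·√0.2665 = 0.079707
d₁ = (ln(S/K) + (r+σ²/2)T) / (σ√T) = (ln(151.67/140.89) + (0.0677+0.1544²/2)·0.2665) / 0.079707 = (0.073728 + 0.021219) / 0.079707 = 1.191193
d₂ = d₁ − σ√T = 1.191193 − 0.079707 = 1.111486
e^{−rT} = e^{−0.0677·0.2665} = 0.982120
N(d₁) = 0.883211,  N(d₂) = 0.866820
Call price V = S·N(d₁) − K·e^{−rT}·N(d₂) = 133.956630 − 119.942681 = 14.013948
φ(d₁) = (1/√(2π))·e^{−d₁²/2} = 0.196242
ν = S·φ(d₁)·√T = 15.365235

price = 14.013948
ν = 15.365235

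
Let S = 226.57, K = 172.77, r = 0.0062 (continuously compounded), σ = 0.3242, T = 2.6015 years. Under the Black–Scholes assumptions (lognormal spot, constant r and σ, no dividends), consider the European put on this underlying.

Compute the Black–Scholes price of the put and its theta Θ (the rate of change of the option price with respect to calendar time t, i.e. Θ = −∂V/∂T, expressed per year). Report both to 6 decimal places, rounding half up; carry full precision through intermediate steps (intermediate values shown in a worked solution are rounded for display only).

σ√T = 0.3242·√2.6015 = 0.522908
d₁ = (ln(S/K) + (r+σ²/2)T) / (σ√T) = (ln(226.57/172.77) + (0.0062+0.3242²/2)·2.6015) / 0.522908 = (0.271093 + 0.152845) / 0.522908 = 0.810733
d₂ = d₁ − σ√T = 0.810733 − 0.522908 = 0.287825
e^{−rT} = e^{−0.0062·2.6015} = 0.984000
N(−d₁) = 0.208760,  N(−d₂) = 0.386740
Put price V = K·e^{−rT}·N(−d₂) − S·N(−d₁) = 65.748063 − 47.298672 = 18.449391
φ(d₁) = (1/√(2π))·e^{−d₁²/2} = 0.287198
Θ = −S·φ(d₁)·σ/(2√T) + r·K·e^{−rT}·N(−d₂) = −6.539664 + 0.407638 = -6.132026

price = 18.449391
Θ = -6.132026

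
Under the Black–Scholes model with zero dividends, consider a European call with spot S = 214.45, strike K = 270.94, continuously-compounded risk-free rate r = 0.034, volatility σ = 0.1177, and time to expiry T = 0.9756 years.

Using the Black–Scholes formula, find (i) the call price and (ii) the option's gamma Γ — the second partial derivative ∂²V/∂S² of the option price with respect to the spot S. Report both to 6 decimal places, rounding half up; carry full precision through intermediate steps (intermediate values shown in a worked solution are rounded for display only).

price = 0.472432
Γ = 0.003982

σ√T = 0.1177·√0.9756 = 0.116255
d₁ = (ln(S/K) + (r+σ²/2)T) / (σ√T) = (ln(214.45/270.94) + (0.034+0.1177²/2)·0.9756) / 0.116255 = (-0.233821 + 0.039928) / 0.116255 = -1.667820
d₂ = d₁ − σ√T = -1.667820 − 0.116255 = -1.784075
e^{−rT} = e^{−0.034·0.9756} = 0.967374
N(d₁) = 0.047676,  N(d₂) = 0.037206
Call price V = S·N(d₁) − K·e^{−rT}·N(d₂) = 10.224058 − 9.751626 = 0.472432
φ(d₁) = (1/√(2π))·e^{−d₁²/2} = 0.099286
Γ = φ(d₁) / (S·σ·√T) = 0.003982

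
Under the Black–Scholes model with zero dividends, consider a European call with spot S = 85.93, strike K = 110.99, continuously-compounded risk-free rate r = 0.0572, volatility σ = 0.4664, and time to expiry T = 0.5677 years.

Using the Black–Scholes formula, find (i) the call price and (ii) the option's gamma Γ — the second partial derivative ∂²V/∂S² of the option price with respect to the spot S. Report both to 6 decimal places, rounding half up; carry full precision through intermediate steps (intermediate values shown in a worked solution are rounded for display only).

σ√T = 0.4664·√0.5677 = 0.351413
d₁ = (ln(S/K) + (r+σ²/2)T) / (σ√T) = (ln(85.93/110.99) + (0.0572+0.4664²/2)·0.5677) / 0.351413 = (-0.255907 + 0.094218) / 0.351413 = -0.460111
d₂ = d₁ − σ√T = -0.460111 − 0.351413 = -0.811524
e^{−rT} = e^{−0.0572·0.5677} = 0.968049
N(d₁) = 0.322718,  N(d₂) = 0.208532
Call price V = S·N(d₁) − K·e^{−rT}·N(d₂) = 27.731180 − 22.405503 = 5.325677
φ(d₁) = (1/√(2π))·e^{−d₁²/2} = 0.358872
Γ = φ(d₁) / (S·σ·√T) = 0.011884

price = 5.325677
Γ = 0.011884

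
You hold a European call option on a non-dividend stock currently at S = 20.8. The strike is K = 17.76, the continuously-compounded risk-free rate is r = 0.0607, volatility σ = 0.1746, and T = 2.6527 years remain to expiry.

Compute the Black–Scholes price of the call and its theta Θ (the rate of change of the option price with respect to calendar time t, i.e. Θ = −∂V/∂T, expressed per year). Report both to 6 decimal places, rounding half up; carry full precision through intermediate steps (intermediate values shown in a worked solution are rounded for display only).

σ√T = 0.1746·√2.6527 = 0.284373
d₁ = (ln(S/K) + (r+σ²/2)T) / (σ√T) = (ln(20.8/17.76) + (0.0607+0.1746²/2)·2.6527) / 0.284373 = (0.158004 + 0.201453) / 0.284373 = 1.264034
d₂ = d₁ − σ√T = 1.264034 − 0.284373 = 0.979661
e^{−rT} = e^{−0.0607·2.6527} = 0.851276
N(d₁) = 0.896891,  N(d₂) = 0.836373
Call price V = S·N(d₁) − K·e^{−rT}·N(d₂) = 18.655335 − 12.644845 = 6.010490
φ(d₁) = (1/√(2π))·e^{−d₁²/2} = 0.179455
Θ = −S·φ(d₁)·σ/(2√T) − r·K·e^{−rT}·N(d₂) = −0.200073 − 0.767542 = -0.967616

price = 6.010490
Θ = -0.967616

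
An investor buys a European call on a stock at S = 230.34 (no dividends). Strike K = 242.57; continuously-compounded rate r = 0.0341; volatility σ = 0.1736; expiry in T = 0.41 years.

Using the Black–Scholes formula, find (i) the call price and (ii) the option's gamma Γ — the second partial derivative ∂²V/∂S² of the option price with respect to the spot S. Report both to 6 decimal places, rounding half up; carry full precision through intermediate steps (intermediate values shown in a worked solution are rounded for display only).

price = 6.568370
Γ = 0.014965

σ√T = 0.1736·√0.41 = 0.111158
d₁ = (ln(S/K) + (r+σ²/2)T) / (σ√T) = (ln(230.34/242.57) + (0.0341+0.1736²/2)·0.41) / 0.111158 = (-0.051734 + 0.020159) / 0.111158 = -0.284052
d₂ = d₁ − σ√T = -0.284052 − 0.111158 = -0.395211
e^{−rT} = e^{−0.0341·0.41} = 0.986116
N(d₁) = 0.388185,  N(d₂) = 0.346344
Call price V = S·N(d₁) − K·e^{−rT}·N(d₂) = 89.414551 − 82.846182 = 6.568370
φ(d₁) = (1/√(2π))·e^{−d₁²/2} = 0.383168
Γ = φ(d₁) / (S·σ·√T) = 0.014965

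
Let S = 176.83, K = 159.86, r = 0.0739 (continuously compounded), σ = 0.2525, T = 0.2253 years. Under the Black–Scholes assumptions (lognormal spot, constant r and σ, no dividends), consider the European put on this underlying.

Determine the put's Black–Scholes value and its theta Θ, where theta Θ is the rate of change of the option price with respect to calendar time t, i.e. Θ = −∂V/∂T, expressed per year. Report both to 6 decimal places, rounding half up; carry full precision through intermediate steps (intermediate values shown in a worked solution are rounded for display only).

price = 1.725031
Θ = -8.843579

σ√T = 0.2525·√0.2253 = 0.119851
d₁ = (ln(S/K) + (r+σ²/2)T) / (σ√T) = (ln(176.83/159.86) + (0.0739+0.2525²/2)·0.2253) / 0.119851 = (0.100890 + 0.023832) / 0.119851 = 1.040643
d₂ = d₁ − σ√T = 1.040643 − 0.119851 = 0.920792
e^{−rT} = e^{−0.0739·0.2253} = 0.983488
N(−d₁) = 0.149021,  N(−d₂) = 0.178580
Put price V = K·e^{−rT}·N(−d₂) − S·N(−d₁) = 28.076349 − 26.351317 = 1.725031
φ(d₁) = (1/√(2π))·e^{−d₁²/2} = 0.232142
Θ = −S·φ(d₁)·σ/(2√T) + r·K·e^{−rT}·N(−d₂) = −10.918421 + 2.074842 = -8.843579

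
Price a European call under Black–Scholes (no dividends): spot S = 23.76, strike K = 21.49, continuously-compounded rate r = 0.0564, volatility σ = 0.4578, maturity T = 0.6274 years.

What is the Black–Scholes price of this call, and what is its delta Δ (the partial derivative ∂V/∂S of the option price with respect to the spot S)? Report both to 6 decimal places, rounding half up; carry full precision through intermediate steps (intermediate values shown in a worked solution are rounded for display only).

price = 4.929056
Δ = 0.710830

σ√T = 0.4578·√0.6274 = 0.362617
d₁ = (ln(S/K) + (r+σ²/2)T) / (σ√T) = (ln(23.76/21.49) + (0.0564+0.4578²/2)·0.6274) / 0.362617 = (0.100416 + 0.101131) / 0.362617 = 0.555812
d₂ = d₁ − σ√T = 0.555812 − 0.362617 = 0.193195
e^{−rT} = e^{−0.0564·0.6274} = 0.965233
N(d₁) = 0.710830,  N(d₂) = 0.576597
Call price V = S·N(d₁) − K·e^{−rT}·N(d₂) = 16.889324 − 11.960268 = 4.929056
Δ = N(d₁) = 0.710830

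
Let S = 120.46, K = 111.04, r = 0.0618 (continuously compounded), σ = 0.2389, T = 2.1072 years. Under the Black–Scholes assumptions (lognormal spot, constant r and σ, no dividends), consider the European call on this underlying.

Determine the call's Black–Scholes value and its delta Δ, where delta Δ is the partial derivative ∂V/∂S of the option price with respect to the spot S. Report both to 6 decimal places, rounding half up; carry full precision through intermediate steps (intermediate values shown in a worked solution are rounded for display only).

price = 29.160755
Δ = 0.783395

σ√T = 0.2389·√2.1072 = 0.346792
d₁ = (ln(S/K) + (r+σ²/2)T) / (σ√T) = (ln(120.46/111.04) + (0.0618+0.2389²/2)·2.1072) / 0.346792 = (0.081427 + 0.190357) / 0.346792 = 0.783711
d₂ = d₁ − σ√T = 0.783711 − 0.346792 = 0.436919
e^{−rT} = e^{−0.0618·2.1072} = 0.877898
N(d₁) = 0.783395,  N(d₂) = 0.668915
Call price V = S·N(d₁) − K·e^{−rT}·N(d₂) = 94.367766 − 65.207011 = 29.160755
Δ = N(d₁) = 0.783395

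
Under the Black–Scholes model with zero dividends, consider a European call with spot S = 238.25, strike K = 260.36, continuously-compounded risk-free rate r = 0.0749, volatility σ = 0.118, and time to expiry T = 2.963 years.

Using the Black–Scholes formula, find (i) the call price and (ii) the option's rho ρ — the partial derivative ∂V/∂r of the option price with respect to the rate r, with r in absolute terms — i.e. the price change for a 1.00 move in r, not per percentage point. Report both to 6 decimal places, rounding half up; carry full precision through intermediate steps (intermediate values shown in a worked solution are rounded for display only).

σ√T = 0.118·√2.963 = 0.203118
d₁ = (ln(S/K) + (r+σ²/2)T) / (σ√T) = (ln(238.25/260.36) + (0.0749+0.118²/2)·2.963) / 0.203118 = (-0.088745 + 0.242557) / 0.203118 = 0.757257
d₂ = d₁ − σ√T = 0.757257 − 0.203118 = 0.554139
e^{−rT} = e^{−0.0749·2.963} = 0.800972
N(d₁) = 0.775552,  N(d₂) = 0.710258
Call price V = S·N(d₁) − K·e^{−rT}·N(d₂) = 184.775288 − 148.118112 = 36.657176
ρ = K·T·e^{−rT}·N(d₂) = 438.873966

price = 36.657176
ρ = 438.873966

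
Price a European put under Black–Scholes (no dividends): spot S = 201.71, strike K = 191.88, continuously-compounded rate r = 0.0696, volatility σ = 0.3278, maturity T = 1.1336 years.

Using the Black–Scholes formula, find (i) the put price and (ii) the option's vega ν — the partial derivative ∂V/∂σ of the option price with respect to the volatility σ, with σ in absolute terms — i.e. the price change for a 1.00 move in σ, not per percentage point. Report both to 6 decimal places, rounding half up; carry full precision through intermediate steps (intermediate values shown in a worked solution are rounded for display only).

σ√T = 0.3278·√1.1336 = 0.349011
d₁ = (ln(S/K) + (r+σ²/2)T) / (σ√T) = (ln(201.71/191.88) + (0.0696+0.3278²/2)·1.1336) / 0.349011 = (0.049961 + 0.139803) / 0.349011 = 0.543719
d₂ = d₁ − σ√T = 0.543719 − 0.349011 = 0.194708
e^{−rT} = e^{−0.0696·1.1336} = 0.924134
N(−d₁) = 0.293318,  N(−d₂) = 0.422811
Put price V = K·e^{−rT}·N(−d₂) − S·N(−d₁) = 74.973988 − 59.165084 = 15.808904
φ(d₁) = (1/√(2π))·e^{−d₁²/2} = 0.344124
ν = S·φ(d₁)·√T = 73.904722

price = 15.808904
ν = 73.904722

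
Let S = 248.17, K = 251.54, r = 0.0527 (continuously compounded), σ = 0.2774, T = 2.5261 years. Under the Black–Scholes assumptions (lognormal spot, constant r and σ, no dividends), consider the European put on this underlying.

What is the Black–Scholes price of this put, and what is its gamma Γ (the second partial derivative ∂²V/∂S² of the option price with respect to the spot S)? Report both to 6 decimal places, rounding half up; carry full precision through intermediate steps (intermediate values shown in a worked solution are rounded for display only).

σ√T = 0.2774·√2.5261 = 0.440892
d₁ = (ln(S/K) + (r+σ²/2)T) / (σ√T) = (ln(248.17/251.54) + (0.0527+0.2774²/2)·2.5261) / 0.440892 = (-0.013488 + 0.230318) / 0.440892 = 0.491799
d₂ = d₁ − σ√T = 0.491799 − 0.440892 = 0.050908
e^{−rT} = e^{−0.0527·2.5261} = 0.875355
N(−d₁) = 0.311431,  N(−d₂) = 0.479700
Put price V = K·e^{−rT}·N(−d₂) − S·N(−d₁) = 105.623532 − 77.287742 = 28.335790
φ(d₁) = (1/√(2π))·e^{−d₁²/2} = 0.353500
Γ = φ(d₁) / (S·σ·√T) = 0.003231

price = 28.335790
Γ = 0.003231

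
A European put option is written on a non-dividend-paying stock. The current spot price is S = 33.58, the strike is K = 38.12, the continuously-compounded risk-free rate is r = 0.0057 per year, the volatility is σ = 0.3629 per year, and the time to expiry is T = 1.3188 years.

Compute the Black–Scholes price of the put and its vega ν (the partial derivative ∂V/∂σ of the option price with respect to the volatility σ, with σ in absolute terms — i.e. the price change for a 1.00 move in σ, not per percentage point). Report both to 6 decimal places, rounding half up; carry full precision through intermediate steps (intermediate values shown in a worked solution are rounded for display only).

price = 8.257271
ν = 15.337820

σ√T = 0.3629·√1.3188 = 0.416751
d₁ = (ln(S/K) + (r+σ²/2)T) / (σ√T) = (ln(33.58/38.12) + (0.0057+0.3629²/2)·1.3188) / 0.416751 = (-0.126808 + 0.094358) / 0.416751 = -0.077866
d₂ = d₁ − σ√T = -0.077866 − 0.416751 = -0.494617
e^{−rT} = e^{−0.0057·1.3188} = 0.992511
N(−d₁) = 0.531033,  N(−d₂) = 0.689565
Put price V = K·e^{−rT}·N(−d₂) − S·N(−d₁) = 26.089347 − 17.832075 = 8.257271
φ(d₁) = (1/√(2π))·e^{−d₁²/2} = 0.397735
ν = S·φ(d₁)·√T = 15.337820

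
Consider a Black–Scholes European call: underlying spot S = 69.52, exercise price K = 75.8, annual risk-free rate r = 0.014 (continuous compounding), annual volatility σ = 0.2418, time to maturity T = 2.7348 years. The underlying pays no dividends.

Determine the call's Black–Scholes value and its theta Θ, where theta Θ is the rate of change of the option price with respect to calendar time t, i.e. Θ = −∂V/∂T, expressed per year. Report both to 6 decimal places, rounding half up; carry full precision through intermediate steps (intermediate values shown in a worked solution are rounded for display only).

price = 9.653181
Θ = -2.403517

σ√T = 0.2418·√2.7348 = 0.399870
d₁ = (ln(S/K) + (r+σ²/2)T) / (σ√T) = (ln(69.52/75.8) + (0.014+0.2418²/2)·2.7348) / 0.399870 = (-0.086484 + 0.118235) / 0.399870 = 0.079404
d₂ = d₁ − σ√T = 0.079404 − 0.399870 = -0.320466
e^{−rT} = e^{−0.014·2.7348} = 0.962436
N(d₁) = 0.531645,  N(d₂) = 0.374308
Call price V = S·N(d₁) − K·e^{−rT}·N(d₂) = 36.959929 − 27.306748 = 9.653181
φ(d₁) = (1/√(2π))·e^{−d₁²/2} = 0.397687
Θ = −S·φ(d₁)·σ/(2√T) − r·K·e^{−rT}·N(d₂) = −2.021223 − 0.382294 = -2.403517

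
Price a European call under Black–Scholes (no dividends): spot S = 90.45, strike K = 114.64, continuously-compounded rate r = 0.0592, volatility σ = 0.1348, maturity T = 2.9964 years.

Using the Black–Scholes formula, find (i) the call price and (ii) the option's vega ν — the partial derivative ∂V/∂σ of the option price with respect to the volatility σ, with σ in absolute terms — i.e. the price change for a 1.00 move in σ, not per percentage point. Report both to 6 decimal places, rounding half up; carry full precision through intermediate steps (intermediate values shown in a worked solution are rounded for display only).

price = 6.160586
ν = 61.863542

σ√T = 0.1348·√2.9964 = 0.233340
d₁ = (ln(S/K) + (r+σ²/2)T) / (σ√T) = (ln(90.45/114.64) + (0.0592+0.1348²/2)·2.9964) / 0.233340 = (-0.237000 + 0.204611) / 0.233340 = -0.138805
d₂ = d₁ − σ√T = -0.138805 − 0.233340 = -0.372145
e^{−rT} = e^{−0.0592·2.9964} = 0.837456
N(d₁) = 0.444802,  N(d₂) = 0.354892
Call price V = S·N(d₁) − K·e^{−rT}·N(d₂) = 40.232346 − 34.071760 = 6.160586
φ(d₁) = (1/√(2π))·e^{−d₁²/2} = 0.395118
ν = S·φ(d₁)·√T = 61.863542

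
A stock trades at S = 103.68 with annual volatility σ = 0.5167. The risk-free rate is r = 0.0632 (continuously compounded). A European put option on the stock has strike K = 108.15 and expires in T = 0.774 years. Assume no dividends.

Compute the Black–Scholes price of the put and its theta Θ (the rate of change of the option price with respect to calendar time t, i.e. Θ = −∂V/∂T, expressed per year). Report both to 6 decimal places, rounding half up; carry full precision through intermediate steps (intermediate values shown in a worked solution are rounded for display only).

price = 18.234949
Θ = -7.993504

σ√T = 0.5167·√0.774 = 0.454579
d₁ = (ln(S/K) + (r+σ²/2)T) / (σ√T) = (ln(103.68/108.15) + (0.0632+0.5167²/2)·0.774) / 0.454579 = (-0.042210 + 0.152238) / 0.454579 = 0.242043
d₂ = d₁ − σ√T = 0.242043 − 0.454579 = -0.212535
e^{−rT} = e^{−0.0632·0.774} = 0.952260
N(−d₁) = 0.404373,  N(−d₂) = 0.584155
Put price V = K·e^{−rT}·N(−d₂) − S·N(−d₁) = 60.160371 − 41.925423 = 18.234949
φ(d₁) = (1/√(2π))·e^{−d₁²/2} = 0.387426
Θ = −S·φ(d₁)·σ/(2√T) + r·K·e^{−rT}·N(−d₂) = −11.795639 + 3.802135 = -7.993504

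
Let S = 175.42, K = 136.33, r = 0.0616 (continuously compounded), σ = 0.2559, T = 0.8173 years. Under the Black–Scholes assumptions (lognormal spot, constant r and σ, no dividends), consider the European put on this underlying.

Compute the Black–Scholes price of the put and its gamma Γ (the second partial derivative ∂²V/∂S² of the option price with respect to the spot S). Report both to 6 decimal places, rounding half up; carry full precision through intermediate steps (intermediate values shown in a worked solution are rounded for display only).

price = 1.556435
Γ = 0.003571

σ√T = 0.2559·√0.8173 = 0.231345
d₁ = (ln(S/K) + (r+σ²/2)T) / (σ√T) = (ln(175.42/136.33) + (0.0616+0.2559²/2)·0.8173) / 0.231345 = (0.252105 + 0.077106) / 0.231345 = 1.423026
d₂ = d₁ − σ√T = 1.423026 − 0.231345 = 1.191681
e^{−rT} = e^{−0.0616·0.8173} = 0.950901
N(−d₁) = 0.077364,  N(−d₂) = 0.116693
Put price V = K·e^{−rT}·N(−d₂) − S·N(−d₁) = 15.127673 − 13.571238 = 1.556435
φ(d₁) = (1/√(2π))·e^{−d₁²/2} = 0.144939
Γ = φ(d₁) / (S·σ·√T) = 0.003571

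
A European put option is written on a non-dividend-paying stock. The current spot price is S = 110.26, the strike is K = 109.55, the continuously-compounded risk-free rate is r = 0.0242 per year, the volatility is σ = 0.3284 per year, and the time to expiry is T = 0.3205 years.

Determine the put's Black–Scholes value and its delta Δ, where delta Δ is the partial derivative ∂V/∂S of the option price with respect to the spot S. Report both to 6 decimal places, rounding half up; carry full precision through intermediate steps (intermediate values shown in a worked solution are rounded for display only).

σ√T = 0.3284·√0.3205 = 0.185916
d₁ = (ln(S/K) + (r+σ²/2)T) / (σ√T) = (ln(110.26/109.55) + (0.0242+0.3284²/2)·0.3205) / 0.185916 = (0.006460 + 0.025039) / 0.185916 = 0.169424
d₂ = d₁ − σ√T = 0.169424 − 0.185916 = -0.016492
e^{−rT} = e^{−0.0242·0.3205} = 0.992274
N(−d₁) = 0.432732,  N(−d₂) = 0.506579
Put price V = K·e^{−rT}·N(−d₂) − S·N(−d₁) = 55.066978 − 47.712984 = 7.353994
Δ = −N(−d₁) = -0.432732

price = 7.353994
Δ = -0.432732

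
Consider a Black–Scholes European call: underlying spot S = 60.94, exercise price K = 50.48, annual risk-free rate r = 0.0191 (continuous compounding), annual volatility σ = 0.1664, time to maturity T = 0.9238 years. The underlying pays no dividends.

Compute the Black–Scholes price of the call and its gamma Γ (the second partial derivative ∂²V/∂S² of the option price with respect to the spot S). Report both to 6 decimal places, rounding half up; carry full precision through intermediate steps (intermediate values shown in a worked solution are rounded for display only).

σ√T = 0.1664·√0.9238 = 0.159935
d₁ = (ln(S/K) + (r+σ²/2)T) / (σ√T) = (ln(60.94/50.48) + (0.0191+0.1664²/2)·0.9238) / 0.159935 = (0.188313 + 0.030434) / 0.159935 = 1.367726
d₂ = d₁ − σ√T = 1.367726 − 0.159935 = 1.207792
e^{−rT} = e^{−0.0191·0.9238} = 0.982510
N(d₁) = 0.914301,  N(d₂) = 0.886436
Call price V = S·N(d₁) − K·e^{−rT}·N(d₂) = 55.717508 − 43.964681 = 11.752828
φ(d₁) = (1/√(2π))·e^{−d₁²/2} = 0.156566
Γ = φ(d₁) / (S·σ·√T) = 0.016064

price = 11.752828
Γ = 0.016064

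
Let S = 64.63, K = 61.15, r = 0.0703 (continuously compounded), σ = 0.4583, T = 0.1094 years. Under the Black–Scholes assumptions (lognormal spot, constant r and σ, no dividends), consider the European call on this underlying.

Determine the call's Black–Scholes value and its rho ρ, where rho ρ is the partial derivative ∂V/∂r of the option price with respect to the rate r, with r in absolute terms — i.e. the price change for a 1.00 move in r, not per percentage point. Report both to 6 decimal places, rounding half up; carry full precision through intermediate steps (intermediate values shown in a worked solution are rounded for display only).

σ√T = 0.4583·√0.1094 = 0.151586
d₁ = (ln(S/K) + (r+σ²/2)T) / (σ√T) = (ln(64.63/61.15) + (0.0703+0.4583²/2)·0.1094) / 0.151586 = (0.055349 + 0.019180) / 0.151586 = 0.491661
d₂ = d₁ − σ√T = 0.491661 − 0.151586 = 0.340075
e^{−rT} = e^{−0.0703·0.1094} = 0.992339
N(d₁) = 0.688520,  N(d₂) = 0.633100
Call price V = S·N(d₁) − K·e^{−rT}·N(d₂) = 44.499073 − 38.417461 = 6.081612
ρ = K·T·e^{−rT}·N(d₂) = 4.202870

price = 6.081612
ρ = 4.202870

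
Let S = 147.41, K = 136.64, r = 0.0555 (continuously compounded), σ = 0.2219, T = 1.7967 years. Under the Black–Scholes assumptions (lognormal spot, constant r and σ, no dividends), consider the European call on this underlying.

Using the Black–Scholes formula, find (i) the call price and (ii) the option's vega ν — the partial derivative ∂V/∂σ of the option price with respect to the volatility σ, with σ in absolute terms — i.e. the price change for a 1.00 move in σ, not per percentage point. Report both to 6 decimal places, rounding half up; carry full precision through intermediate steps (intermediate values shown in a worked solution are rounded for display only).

σ√T = 0.2219·√1.7967 = 0.297437
d₁ = (ln(S/K) + (r+σ²/2)T) / (σ√T) = (ln(147.41/136.64) + (0.0555+0.2219²/2)·1.7967) / 0.297437 = (0.075868 + 0.143951) / 0.297437 = 0.739045
d₂ = d₁ − σ√T = 0.739045 − 0.297437 = 0.441608
e^{−rT} = e^{−0.0555·1.7967} = 0.905094
N(d₁) = 0.770060,  N(d₂) = 0.670613
Call price V = S·N(d₁) − K·e^{−rT}·N(d₂) = 113.514564 − 82.936110 = 30.578454
φ(d₁) = (1/√(2π))·e^{−d₁²/2} = 0.303604
ν = S·φ(d₁)·√T = 59.989013

price = 30.578454
ν = 59.989013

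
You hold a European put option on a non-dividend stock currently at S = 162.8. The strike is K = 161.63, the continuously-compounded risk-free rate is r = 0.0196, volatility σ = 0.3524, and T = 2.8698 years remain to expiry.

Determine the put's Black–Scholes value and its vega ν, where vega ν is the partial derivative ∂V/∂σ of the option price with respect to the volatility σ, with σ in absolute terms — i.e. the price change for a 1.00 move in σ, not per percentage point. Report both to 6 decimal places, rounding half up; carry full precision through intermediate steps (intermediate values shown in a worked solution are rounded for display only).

σ√T = 0.3524·√2.8698 = 0.596983
d₁ = (ln(S/K) + (r+σ²/2)T) / (σ√T) = (ln(162.8/161.63) + (0.0196+0.3524²/2)·2.8698) / 0.596983 = (0.007213 + 0.234442) / 0.596983 = 0.404794
d₂ = d₁ − σ√T = 0.404794 − 0.596983 = -0.192189
e^{−rT} = e^{−0.0196·2.8698} = 0.945305
N(−d₁) = 0.342815,  N(−d₂) = 0.576203
Put price V = K·e^{−rT}·N(−d₂) − S·N(−d₁) = 88.037792 − 55.810205 = 32.227587
φ(d₁) = (1/√(2π))·e^{−d₁²/2} = 0.367560
ν = S·φ(d₁)·√T = 101.369886

price = 32.227587
ν = 101.369886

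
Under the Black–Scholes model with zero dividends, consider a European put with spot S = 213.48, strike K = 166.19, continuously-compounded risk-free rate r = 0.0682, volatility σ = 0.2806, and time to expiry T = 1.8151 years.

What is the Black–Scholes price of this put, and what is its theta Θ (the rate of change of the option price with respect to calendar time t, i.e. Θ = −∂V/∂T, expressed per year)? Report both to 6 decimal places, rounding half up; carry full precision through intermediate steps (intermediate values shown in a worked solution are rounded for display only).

price = 5.621360
Θ = -2.307677

σ√T = 0.2806·√1.8151 = 0.378040
d₁ = (ln(S/K) + (r+σ²/2)T) / (σ√T) = (ln(213.48/166.19) + (0.0682+0.2806²/2)·1.8151) / 0.378040 = (0.250411 + 0.195247) / 0.378040 = 1.178865
d₂ = d₁ − σ√T = 1.178865 − 0.378040 = 0.800825
e^{−rT} = e^{−0.0682·1.8151} = 0.883566
N(−d₁) = 0.119226,  N(−d₂) = 0.211616
Put price V = K·e^{−rT}·N(−d₂) − S·N(−d₁) = 31.073706 − 25.452346 = 5.621360
φ(d₁) = (1/√(2π))·e^{−d₁²/2} = 0.199129
Θ = −S·φ(d₁)·σ/(2√T) + r·K·e^{−rT}·N(−d₂) = −4.426903 + 2.119227 = -2.307677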